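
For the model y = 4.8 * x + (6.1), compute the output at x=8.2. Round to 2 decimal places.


y = 4.8 * 8.2 + (6.1)
= 39.36 + (6.1)
= 45.46

45.46


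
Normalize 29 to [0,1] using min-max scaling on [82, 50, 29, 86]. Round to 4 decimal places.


Min = 29, Max = 86
Range = 86 - 29 = 57
Scaled = (x - min) / (max - min)
= (29 - 29) / 57
= 0 / 57
= 0.0000

0.0000


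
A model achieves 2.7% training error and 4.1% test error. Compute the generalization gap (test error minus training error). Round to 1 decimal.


Generalization gap = test_error - train_error
= 4.1 - 2.7
= 1.4%
A small gap suggests good generalization.

1.4


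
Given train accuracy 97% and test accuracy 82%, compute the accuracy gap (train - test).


Gap = train_accuracy - test_accuracy
= 97 - 82
= 15%
This gap suggests the model is overfitting.

15


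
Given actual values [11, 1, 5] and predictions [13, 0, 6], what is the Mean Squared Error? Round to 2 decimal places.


Differences: [-2, 1, -1]
Squared errors: [4, 1, 1]
Sum of squared errors = 6
MSE = 6 / 3 = 2.00

2.00


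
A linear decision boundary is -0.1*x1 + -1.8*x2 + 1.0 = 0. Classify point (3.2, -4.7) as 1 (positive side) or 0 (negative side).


Compute -0.1 * 3.2 + -1.8 * -4.7 + 1.0
= -0.32 + 8.46 + 1.0
= 9.14
Since 9.14 >= 0, the point is on the positive side.

1


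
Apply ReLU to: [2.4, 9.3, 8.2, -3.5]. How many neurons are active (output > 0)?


ReLU(x) = max(0, x) for each element:
ReLU(2.4) = 2.4
ReLU(9.3) = 9.3
ReLU(8.2) = 8.2
ReLU(-3.5) = 0
Active neurons (>0): 3

3


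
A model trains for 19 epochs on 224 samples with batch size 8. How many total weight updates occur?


Iterations per epoch = 224 / 8 = 28
Total updates = iterations_per_epoch * epochs
= 28 * 19
= 532

532


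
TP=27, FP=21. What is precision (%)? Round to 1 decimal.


Precision = TP / (TP + FP) * 100
= 27 / (27 + 21)
= 27 / 48
= 0.5625
= 56.3%

56.3


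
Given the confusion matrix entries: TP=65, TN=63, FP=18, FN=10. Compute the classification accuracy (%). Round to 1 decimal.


Accuracy = (TP + TN) / (TP + TN + FP + FN) * 100
= (65 + 63) / (65 + 63 + 18 + 10)
= 128 / 156
= 0.8205
= 82.1%

82.1


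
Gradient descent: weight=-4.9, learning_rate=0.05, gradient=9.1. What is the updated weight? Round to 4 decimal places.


w_new = w_old - lr * gradient
= -4.9 - 0.05 * 9.1
= -4.9 - (0.455)
= -5.3550

-5.3550


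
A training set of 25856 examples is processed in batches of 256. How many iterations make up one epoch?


Iterations per epoch = dataset_size / batch_size
= 25856 / 256
= 101

101


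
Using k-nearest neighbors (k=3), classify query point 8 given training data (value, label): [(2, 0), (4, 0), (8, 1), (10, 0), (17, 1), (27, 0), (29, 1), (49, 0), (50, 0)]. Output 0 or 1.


Distances from query 8:
Point 8 (class 1): distance = 0
Point 10 (class 0): distance = 2
Point 4 (class 0): distance = 4
K=3 nearest neighbors: classes = [1, 0, 0]
Votes for class 1: 1 / 3
Majority vote => class 0

0


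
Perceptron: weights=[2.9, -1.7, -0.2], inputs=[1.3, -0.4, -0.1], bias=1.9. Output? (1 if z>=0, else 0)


z = w . x + b
= 2.9*1.3 + -1.7*-0.4 + -0.2*-0.1 + 1.9
= 3.77 + 0.68 + 0.02 + 1.9
= 4.47 + 1.9
= 6.37
Since z = 6.37 >= 0, output = 1

1


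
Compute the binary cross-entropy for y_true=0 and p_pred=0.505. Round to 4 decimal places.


For y=0: Loss = -log(1-p)
= -log(1 - 0.505)
= -log(0.495)
= -(-0.7032)
= 0.7032

0.7032


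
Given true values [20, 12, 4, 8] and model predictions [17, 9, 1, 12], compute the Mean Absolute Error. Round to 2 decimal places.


Absolute errors: [3, 3, 3, 4]
Sum of absolute errors = 13
MAE = 13 / 4 = 3.25

3.25


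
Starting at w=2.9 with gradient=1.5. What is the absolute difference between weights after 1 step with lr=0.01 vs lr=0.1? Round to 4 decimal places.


With lr=0.01: w_new = 2.9 - 0.01 * 1.5 = 2.885
With lr=0.1: w_new = 2.9 - 0.1 * 1.5 = 2.75
Absolute difference = |2.885 - 2.75|
= 0.1350

0.1350


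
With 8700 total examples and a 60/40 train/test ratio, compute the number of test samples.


Train samples = 8700 * 60% = 5220
Test samples = 8700 - 5220
= 3480

3480


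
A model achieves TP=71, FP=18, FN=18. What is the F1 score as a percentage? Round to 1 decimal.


Precision = TP / (TP + FP) = 71 / 89 = 0.7978
Recall = TP / (TP + FN) = 71 / 89 = 0.7978
F1 = 2 * P * R / (P + R)
= 2 * 0.7978 * 0.7978 / (0.7978 + 0.7978)
= 1.2728 / 1.5955
= 0.7978
As percentage: 79.8%

79.8


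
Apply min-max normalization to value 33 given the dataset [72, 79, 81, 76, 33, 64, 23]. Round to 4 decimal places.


Min = 23, Max = 81
Range = 81 - 23 = 58
Scaled = (x - min) / (max - min)
= (33 - 23) / 58
= 10 / 58
= 0.1724

0.1724


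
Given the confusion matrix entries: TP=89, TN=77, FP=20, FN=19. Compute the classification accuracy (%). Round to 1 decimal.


Accuracy = (TP + TN) / (TP + TN + FP + FN) * 100
= (89 + 77) / (89 + 77 + 20 + 19)
= 166 / 205
= 0.8098
= 81.0%

81.0


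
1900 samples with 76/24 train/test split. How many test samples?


Train samples = 1900 * 76% = 1444
Test samples = 1900 - 1444
= 456

456


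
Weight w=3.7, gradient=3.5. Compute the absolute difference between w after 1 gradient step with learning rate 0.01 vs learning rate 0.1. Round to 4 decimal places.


With lr=0.01: w_new = 3.7 - 0.01 * 3.5 = 3.665
With lr=0.1: w_new = 3.7 - 0.1 * 3.5 = 3.35
Absolute difference = |3.665 - 3.35|
= 0.3150

0.3150


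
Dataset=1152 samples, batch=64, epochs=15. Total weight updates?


Iterations per epoch = 1152 / 64 = 18
Total updates = iterations_per_epoch * epochs
= 18 * 15
= 270

270


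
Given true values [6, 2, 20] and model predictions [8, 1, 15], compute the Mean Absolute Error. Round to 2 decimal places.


Absolute errors: [2, 1, 5]
Sum of absolute errors = 8
MAE = 8 / 3 = 2.67

2.67


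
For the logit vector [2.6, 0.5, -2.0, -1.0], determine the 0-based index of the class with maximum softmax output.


Softmax is a monotonic transformation, so it preserves the argmax.
We need to find the index of the maximum logit.
Index 0: 2.6
Index 1: 0.5
Index 2: -2.0
Index 3: -1.0
Maximum logit = 2.6 at index 0

0


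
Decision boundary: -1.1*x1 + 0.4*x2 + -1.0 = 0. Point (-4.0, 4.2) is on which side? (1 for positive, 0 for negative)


Compute -1.1 * -4.0 + 0.4 * 4.2 + -1.0
= 4.4 + 1.68 + -1.0
= 5.08
Since 5.08 >= 0, the point is on the positive side.

1


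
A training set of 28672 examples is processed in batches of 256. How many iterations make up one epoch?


Iterations per epoch = dataset_size / batch_size
= 28672 / 256
= 112

112


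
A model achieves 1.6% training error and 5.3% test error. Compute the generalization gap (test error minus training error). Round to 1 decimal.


Generalization gap = test_error - train_error
= 5.3 - 1.6
= 3.7%
A moderate gap.

3.7


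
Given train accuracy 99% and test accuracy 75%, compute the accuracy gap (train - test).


Gap = train_accuracy - test_accuracy
= 99 - 75
= 24%
This large gap strongly indicates overfitting.

24


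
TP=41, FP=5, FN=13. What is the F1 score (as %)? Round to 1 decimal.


Precision = TP / (TP + FP) = 41 / 46 = 0.8913
Recall = TP / (TP + FN) = 41 / 54 = 0.7593
F1 = 2 * P * R / (P + R)
= 2 * 0.8913 * 0.7593 / (0.8913 + 0.7593)
= 1.3535 / 1.6506
= 0.82
As percentage: 82.0%

82.0


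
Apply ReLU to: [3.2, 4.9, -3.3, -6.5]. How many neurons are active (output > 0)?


ReLU(x) = max(0, x) for each element:
ReLU(3.2) = 3.2
ReLU(4.9) = 4.9
ReLU(-3.3) = 0
ReLU(-6.5) = 0
Active neurons (>0): 2

2


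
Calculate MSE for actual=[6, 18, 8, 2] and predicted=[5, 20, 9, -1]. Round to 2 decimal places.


Differences: [1, -2, -1, 3]
Squared errors: [1, 4, 1, 9]
Sum of squared errors = 15
MSE = 15 / 4 = 3.75

3.75


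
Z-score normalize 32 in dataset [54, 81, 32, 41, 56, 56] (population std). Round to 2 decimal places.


Mean = (54 + 81 + 32 + 41 + 56 + 56) / 6 = 53.3333
Variance = sum((x_i - mean)^2) / n = 231.2222
Std = sqrt(231.2222) = 15.206
Z = (x - mean) / std
= (32 - 53.3333) / 15.206
= -21.3333 / 15.206
= -1.40

-1.40


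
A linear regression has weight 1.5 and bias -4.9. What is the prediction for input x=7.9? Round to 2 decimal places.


y = 1.5 * 7.9 + (-4.9)
= 11.85 + (-4.9)
= 6.95

6.95


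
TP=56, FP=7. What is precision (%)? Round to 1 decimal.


Precision = TP / (TP + FP) * 100
= 56 / (56 + 7)
= 56 / 63
= 0.8889
= 88.9%

88.9


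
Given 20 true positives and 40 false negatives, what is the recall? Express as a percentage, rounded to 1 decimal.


Recall = TP / (TP + FN) * 100
= 20 / (20 + 40)
= 20 / 60
= 0.3333
= 33.3%

33.3


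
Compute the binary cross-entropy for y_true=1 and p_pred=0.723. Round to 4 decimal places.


For y=1: Loss = -log(p)
= -log(0.723)
= -(-0.3243)
= 0.3243

0.3243


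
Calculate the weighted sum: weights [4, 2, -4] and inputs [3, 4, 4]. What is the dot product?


Element-wise products:
4 * 3 = 12
2 * 4 = 8
-4 * 4 = -16
Sum = 12 + 8 + -16
= 4

4


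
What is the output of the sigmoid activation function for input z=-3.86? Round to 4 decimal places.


sigmoid(z) = 1 / (1 + exp(-z))
exp(-(-3.86)) = exp(3.86) = 47.4654
1 + 47.4654 = 48.4654
1 / 48.4654 = 0.0206

0.0206


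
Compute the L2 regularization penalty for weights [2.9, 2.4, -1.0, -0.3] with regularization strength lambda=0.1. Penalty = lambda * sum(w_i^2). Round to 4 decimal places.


Squaring each weight:
2.9^2 = 8.41
2.4^2 = 5.76
(-1.0)^2 = 1.0
(-0.3)^2 = 0.09
Sum of squares = 15.26
Penalty = 0.1 * 15.26 = 1.5260

1.5260


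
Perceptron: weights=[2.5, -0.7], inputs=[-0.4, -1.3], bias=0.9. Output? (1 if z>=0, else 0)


z = w . x + b
= 2.5*-0.4 + -0.7*-1.3 + 0.9
= -1.0 + 0.91 + 0.9
= -0.09 + 0.9
= 0.81
Since z = 0.81 >= 0, output = 1

1


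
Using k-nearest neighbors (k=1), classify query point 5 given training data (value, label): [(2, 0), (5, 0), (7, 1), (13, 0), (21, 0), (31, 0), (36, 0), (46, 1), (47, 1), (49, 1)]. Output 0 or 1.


Distances from query 5:
Point 5 (class 0): distance = 0
K=1 nearest neighbors: classes = [0]
Votes for class 1: 0 / 1
Majority vote => class 0

0


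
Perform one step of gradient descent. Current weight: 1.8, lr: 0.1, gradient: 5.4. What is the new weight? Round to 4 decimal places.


w_new = w_old - lr * gradient
= 1.8 - 0.1 * 5.4
= 1.8 - (0.54)
= 1.2600

1.2600


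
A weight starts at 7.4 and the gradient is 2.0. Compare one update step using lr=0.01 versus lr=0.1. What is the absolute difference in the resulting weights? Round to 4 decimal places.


With lr=0.01: w_new = 7.4 - 0.01 * 2.0 = 7.38
With lr=0.1: w_new = 7.4 - 0.1 * 2.0 = 7.2
Absolute difference = |7.38 - 7.2|
= 0.1800

0.1800


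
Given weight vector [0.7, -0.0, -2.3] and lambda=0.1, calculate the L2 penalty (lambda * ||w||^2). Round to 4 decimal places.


Squaring each weight:
0.7^2 = 0.49
(-0.0)^2 = 0.0
(-2.3)^2 = 5.29
Sum of squares = 5.78
Penalty = 0.1 * 5.78 = 0.5780

0.5780


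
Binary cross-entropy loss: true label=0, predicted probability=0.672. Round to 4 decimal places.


For y=0: Loss = -log(1-p)
= -log(1 - 0.672)
= -log(0.328)
= -(-1.1147)
= 1.1147

1.1147


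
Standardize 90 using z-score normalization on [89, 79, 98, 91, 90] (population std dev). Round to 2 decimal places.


Mean = (89 + 79 + 98 + 91 + 90) / 5 = 89.4
Variance = sum((x_i - mean)^2) / n = 37.04
Std = sqrt(37.04) = 6.086
Z = (x - mean) / std
= (90 - 89.4) / 6.086
= 0.6 / 6.086
= 0.10

0.10


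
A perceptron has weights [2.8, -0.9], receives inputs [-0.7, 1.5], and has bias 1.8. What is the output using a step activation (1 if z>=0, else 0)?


z = w . x + b
= 2.8*-0.7 + -0.9*1.5 + 1.8
= -1.96 + -1.35 + 1.8
= -3.31 + 1.8
= -1.51
Since z = -1.51 < 0, output = 0

0


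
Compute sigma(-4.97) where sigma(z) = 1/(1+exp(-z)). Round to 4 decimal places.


sigmoid(z) = 1 / (1 + exp(-z))
exp(-(-4.97)) = exp(4.97) = 144.0269
1 + 144.0269 = 145.0269
1 / 145.0269 = 0.0069

0.0069


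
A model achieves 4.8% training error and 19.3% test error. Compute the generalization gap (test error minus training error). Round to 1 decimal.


Generalization gap = test_error - train_error
= 19.3 - 4.8
= 14.5%
A large gap suggests overfitting.

14.5


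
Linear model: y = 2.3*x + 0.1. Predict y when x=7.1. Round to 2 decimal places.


y = 2.3 * 7.1 + (0.1)
= 16.33 + (0.1)
= 16.43

16.43


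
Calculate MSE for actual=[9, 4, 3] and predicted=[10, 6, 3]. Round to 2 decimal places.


Differences: [-1, -2, 0]
Squared errors: [1, 4, 0]
Sum of squared errors = 5
MSE = 5 / 3 = 1.67

1.67


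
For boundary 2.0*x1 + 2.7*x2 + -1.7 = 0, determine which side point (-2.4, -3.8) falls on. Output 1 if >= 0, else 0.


Compute 2.0 * -2.4 + 2.7 * -3.8 + -1.7
= -4.8 + -10.26 + -1.7
= -16.76
Since -16.76 < 0, the point is on the negative side.

0


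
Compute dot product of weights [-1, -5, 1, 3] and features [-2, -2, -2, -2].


Element-wise products:
-1 * -2 = 2
-5 * -2 = 10
1 * -2 = -2
3 * -2 = -6
Sum = 2 + 10 + -2 + -6
= 4

4


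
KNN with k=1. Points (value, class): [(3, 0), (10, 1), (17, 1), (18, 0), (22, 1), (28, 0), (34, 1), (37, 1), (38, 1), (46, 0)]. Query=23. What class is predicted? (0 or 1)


Distances from query 23:
Point 22 (class 1): distance = 1
K=1 nearest neighbors: classes = [1]
Votes for class 1: 1 / 1
Majority vote => class 1

1


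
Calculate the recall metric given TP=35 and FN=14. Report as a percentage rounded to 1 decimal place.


Recall = TP / (TP + FN) * 100
= 35 / (35 + 14)
= 35 / 49
= 0.7143
= 71.4%

71.4


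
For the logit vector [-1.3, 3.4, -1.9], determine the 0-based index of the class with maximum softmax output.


Softmax is a monotonic transformation, so it preserves the argmax.
We need to find the index of the maximum logit.
Index 0: -1.3
Index 1: 3.4
Index 2: -1.9
Maximum logit = 3.4 at index 1

1


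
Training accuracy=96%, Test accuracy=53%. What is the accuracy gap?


Gap = train_accuracy - test_accuracy
= 96 - 53
= 43%
This large gap strongly indicates overfitting.

43


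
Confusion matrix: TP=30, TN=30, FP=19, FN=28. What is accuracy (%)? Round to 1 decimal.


Accuracy = (TP + TN) / (TP + TN + FP + FN) * 100
= (30 + 30) / (30 + 30 + 19 + 28)
= 60 / 107
= 0.5607
= 56.1%

56.1


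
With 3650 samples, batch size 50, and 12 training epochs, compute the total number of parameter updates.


Iterations per epoch = 3650 / 50 = 73
Total updates = iterations_per_epoch * epochs
= 73 * 12
= 876

876


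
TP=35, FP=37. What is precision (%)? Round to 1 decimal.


Precision = TP / (TP + FP) * 100
= 35 / (35 + 37)
= 35 / 72
= 0.4861
= 48.6%

48.6


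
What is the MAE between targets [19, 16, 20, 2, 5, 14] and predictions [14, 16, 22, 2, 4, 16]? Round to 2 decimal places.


Absolute errors: [5, 0, 2, 0, 1, 2]
Sum of absolute errors = 10
MAE = 10 / 6 = 1.67

1.67


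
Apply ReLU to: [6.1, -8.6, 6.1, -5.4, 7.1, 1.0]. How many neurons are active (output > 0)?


ReLU(x) = max(0, x) for each element:
ReLU(6.1) = 6.1
ReLU(-8.6) = 0
ReLU(6.1) = 6.1
ReLU(-5.4) = 0
ReLU(7.1) = 7.1
ReLU(1.0) = 1.0
Active neurons (>0): 4

4


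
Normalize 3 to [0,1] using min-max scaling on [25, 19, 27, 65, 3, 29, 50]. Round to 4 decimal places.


Min = 3, Max = 65
Range = 65 - 3 = 62
Scaled = (x - min) / (max - min)
= (3 - 3) / 62
= 0 / 62
= 0.0000

0.0000


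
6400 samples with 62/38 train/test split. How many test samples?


Train samples = 6400 * 62% = 3968
Test samples = 6400 - 3968
= 2432

2432


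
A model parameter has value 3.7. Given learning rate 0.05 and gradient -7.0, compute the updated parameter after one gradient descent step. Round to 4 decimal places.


w_new = w_old - lr * gradient
= 3.7 - 0.05 * -7.0
= 3.7 - (-0.35)
= 4.0500

4.0500


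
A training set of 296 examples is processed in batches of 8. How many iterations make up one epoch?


Iterations per epoch = dataset_size / batch_size
= 296 / 8
= 37

37


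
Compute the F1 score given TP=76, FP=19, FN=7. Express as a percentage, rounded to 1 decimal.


Precision = TP / (TP + FP) = 76 / 95 = 0.8
Recall = TP / (TP + FN) = 76 / 83 = 0.9157
F1 = 2 * P * R / (P + R)
= 2 * 0.8 * 0.9157 / (0.8 + 0.9157)
= 1.4651 / 1.7157
= 0.8539
As percentage: 85.4%

85.4


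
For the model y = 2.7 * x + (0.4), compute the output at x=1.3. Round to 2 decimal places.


y = 2.7 * 1.3 + (0.4)
= 3.51 + (0.4)
= 3.91

3.91


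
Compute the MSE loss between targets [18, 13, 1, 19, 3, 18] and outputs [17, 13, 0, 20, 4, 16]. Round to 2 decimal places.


Differences: [1, 0, 1, -1, -1, 2]
Squared errors: [1, 0, 1, 1, 1, 4]
Sum of squared errors = 8
MSE = 8 / 6 = 1.33

1.33


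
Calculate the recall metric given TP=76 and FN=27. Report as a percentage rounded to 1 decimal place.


Recall = TP / (TP + FN) * 100
= 76 / (76 + 27)
= 76 / 103
= 0.7379
= 73.8%

73.8


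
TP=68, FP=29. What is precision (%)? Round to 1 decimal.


Precision = TP / (TP + FP) * 100
= 68 / (68 + 29)
= 68 / 97
= 0.701
= 70.1%

70.1


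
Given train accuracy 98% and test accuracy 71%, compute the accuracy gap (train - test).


Gap = train_accuracy - test_accuracy
= 98 - 71
= 27%
This large gap strongly indicates overfitting.

27


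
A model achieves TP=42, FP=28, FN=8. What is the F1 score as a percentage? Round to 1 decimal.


Precision = TP / (TP + FP) = 42 / 70 = 0.6
Recall = TP / (TP + FN) = 42 / 50 = 0.84
F1 = 2 * P * R / (P + R)
= 2 * 0.6 * 0.84 / (0.6 + 0.84)
= 1.008 / 1.44
= 0.7
As percentage: 70.0%

70.0


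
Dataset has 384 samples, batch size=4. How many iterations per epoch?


Iterations per epoch = dataset_size / batch_size
= 384 / 4
= 96

96


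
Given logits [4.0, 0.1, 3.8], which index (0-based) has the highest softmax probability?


Softmax is a monotonic transformation, so it preserves the argmax.
We need to find the index of the maximum logit.
Index 0: 4.0
Index 1: 0.1
Index 2: 3.8
Maximum logit = 4.0 at index 0

0


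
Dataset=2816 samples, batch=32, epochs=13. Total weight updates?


Iterations per epoch = 2816 / 32 = 88
Total updates = iterations_per_epoch * epochs
= 88 * 13
= 1144

1144


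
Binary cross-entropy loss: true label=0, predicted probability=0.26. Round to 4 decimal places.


For y=0: Loss = -log(1-p)
= -log(1 - 0.26)
= -log(0.74)
= -(-0.3011)
= 0.3011

0.3011


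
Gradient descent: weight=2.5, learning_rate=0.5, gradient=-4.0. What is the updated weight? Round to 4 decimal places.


w_new = w_old - lr * gradient
= 2.5 - 0.5 * -4.0
= 2.5 - (-2.0)
= 4.5000

4.5000


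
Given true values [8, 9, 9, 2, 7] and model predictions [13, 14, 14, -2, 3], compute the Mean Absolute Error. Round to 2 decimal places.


Absolute errors: [5, 5, 5, 4, 4]
Sum of absolute errors = 23
MAE = 23 / 5 = 4.60

4.60


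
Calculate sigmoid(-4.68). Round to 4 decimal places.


sigmoid(z) = 1 / (1 + exp(-z))
exp(-(-4.68)) = exp(4.68) = 107.7701
1 + 107.7701 = 108.7701
1 / 108.7701 = 0.0092

0.0092


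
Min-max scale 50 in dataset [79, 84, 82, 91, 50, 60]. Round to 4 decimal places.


Min = 50, Max = 91
Range = 91 - 50 = 41
Scaled = (x - min) / (max - min)
= (50 - 50) / 41
= 0 / 41
= 0.0000

0.0000


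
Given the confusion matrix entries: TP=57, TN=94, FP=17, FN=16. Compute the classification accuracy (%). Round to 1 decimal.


Accuracy = (TP + TN) / (TP + TN + FP + FN) * 100
= (57 + 94) / (57 + 94 + 17 + 16)
= 151 / 184
= 0.8207
= 82.1%

82.1


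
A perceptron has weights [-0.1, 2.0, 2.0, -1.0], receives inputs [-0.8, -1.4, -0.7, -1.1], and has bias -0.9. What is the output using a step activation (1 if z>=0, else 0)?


z = w . x + b
= -0.1*-0.8 + 2.0*-1.4 + 2.0*-0.7 + -1.0*-1.1 + -0.9
= 0.08 + -2.8 + -1.4 + 1.1 + -0.9
= -3.02 + -0.9
= -3.92
Since z = -3.92 < 0, output = 0

0


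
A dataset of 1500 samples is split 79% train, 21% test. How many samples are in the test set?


Train samples = 1500 * 79% = 1185
Test samples = 1500 - 1185
= 315

315


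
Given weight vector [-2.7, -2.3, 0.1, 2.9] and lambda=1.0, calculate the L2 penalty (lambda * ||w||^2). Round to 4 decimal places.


Squaring each weight:
(-2.7)^2 = 7.29
(-2.3)^2 = 5.29
0.1^2 = 0.01
2.9^2 = 8.41
Sum of squares = 21.0
Penalty = 1.0 * 21.0 = 21.0000

21.0000


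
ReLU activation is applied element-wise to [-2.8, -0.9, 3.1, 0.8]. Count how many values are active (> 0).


ReLU(x) = max(0, x) for each element:
ReLU(-2.8) = 0
ReLU(-0.9) = 0
ReLU(3.1) = 3.1
ReLU(0.8) = 0.8
Active neurons (>0): 2

2


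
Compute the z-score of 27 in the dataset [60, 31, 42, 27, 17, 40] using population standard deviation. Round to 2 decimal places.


Mean = (60 + 31 + 42 + 27 + 17 + 40) / 6 = 36.1667
Variance = sum((x_i - mean)^2) / n = 182.4722
Std = sqrt(182.4722) = 13.5082
Z = (x - mean) / std
= (27 - 36.1667) / 13.5082
= -9.1667 / 13.5082
= -0.68

-0.68


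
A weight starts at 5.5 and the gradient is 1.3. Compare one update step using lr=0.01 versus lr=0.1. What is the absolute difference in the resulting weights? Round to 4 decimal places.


With lr=0.01: w_new = 5.5 - 0.01 * 1.3 = 5.487
With lr=0.1: w_new = 5.5 - 0.1 * 1.3 = 5.37
Absolute difference = |5.487 - 5.37|
= 0.1170

0.1170


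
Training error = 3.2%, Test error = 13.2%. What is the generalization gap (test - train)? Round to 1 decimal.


Generalization gap = test_error - train_error
= 13.2 - 3.2
= 10.0%
A moderate gap.

10.0


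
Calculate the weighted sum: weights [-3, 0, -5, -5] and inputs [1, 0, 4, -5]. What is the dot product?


Element-wise products:
-3 * 1 = -3
0 * 0 = 0
-5 * 4 = -20
-5 * -5 = 25
Sum = -3 + 0 + -20 + 25
= 2

2


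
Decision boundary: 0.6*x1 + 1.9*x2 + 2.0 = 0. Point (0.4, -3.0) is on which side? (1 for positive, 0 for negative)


Compute 0.6 * 0.4 + 1.9 * -3.0 + 2.0
= 0.24 + -5.7 + 2.0
= -3.46
Since -3.46 < 0, the point is on the negative side.

0


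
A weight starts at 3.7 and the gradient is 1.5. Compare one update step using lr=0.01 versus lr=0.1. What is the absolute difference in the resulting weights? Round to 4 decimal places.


With lr=0.01: w_new = 3.7 - 0.01 * 1.5 = 3.685
With lr=0.1: w_new = 3.7 - 0.1 * 1.5 = 3.55
Absolute difference = |3.685 - 3.55|
= 0.1350

0.1350


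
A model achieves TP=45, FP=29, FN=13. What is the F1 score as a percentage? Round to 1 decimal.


Precision = TP / (TP + FP) = 45 / 74 = 0.6081
Recall = TP / (TP + FN) = 45 / 58 = 0.7759
F1 = 2 * P * R / (P + R)
= 2 * 0.6081 * 0.7759 / (0.6081 + 0.7759)
= 0.9436 / 1.384
= 0.6818
As percentage: 68.2%

68.2


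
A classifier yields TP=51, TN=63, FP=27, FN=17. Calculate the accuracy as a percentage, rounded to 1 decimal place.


Accuracy = (TP + TN) / (TP + TN + FP + FN) * 100
= (51 + 63) / (51 + 63 + 27 + 17)
= 114 / 158
= 0.7215
= 72.2%

72.2


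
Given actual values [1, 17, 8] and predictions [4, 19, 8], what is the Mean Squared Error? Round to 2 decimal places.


Differences: [-3, -2, 0]
Squared errors: [9, 4, 0]
Sum of squared errors = 13
MSE = 13 / 3 = 4.33

4.33


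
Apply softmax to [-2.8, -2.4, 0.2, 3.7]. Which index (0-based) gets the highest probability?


Softmax is a monotonic transformation, so it preserves the argmax.
We need to find the index of the maximum logit.
Index 0: -2.8
Index 1: -2.4
Index 2: 0.2
Index 3: 3.7
Maximum logit = 3.7 at index 3

3


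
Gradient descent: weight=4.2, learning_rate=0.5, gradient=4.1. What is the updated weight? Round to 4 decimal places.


w_new = w_old - lr * gradient
= 4.2 - 0.5 * 4.1
= 4.2 - (2.05)
= 2.1500

2.1500


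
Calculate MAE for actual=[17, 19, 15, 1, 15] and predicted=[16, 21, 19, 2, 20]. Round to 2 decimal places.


Absolute errors: [1, 2, 4, 1, 5]
Sum of absolute errors = 13
MAE = 13 / 5 = 2.60

2.60


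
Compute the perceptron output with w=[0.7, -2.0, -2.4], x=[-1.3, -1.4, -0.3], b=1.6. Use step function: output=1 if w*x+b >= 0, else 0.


z = w . x + b
= 0.7*-1.3 + -2.0*-1.4 + -2.4*-0.3 + 1.6
= -0.91 + 2.8 + 0.72 + 1.6
= 2.61 + 1.6
= 4.21
Since z = 4.21 >= 0, output = 1

1


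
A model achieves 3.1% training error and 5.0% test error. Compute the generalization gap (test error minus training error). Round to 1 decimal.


Generalization gap = test_error - train_error
= 5.0 - 3.1
= 1.9%
A small gap suggests good generalization.

1.9


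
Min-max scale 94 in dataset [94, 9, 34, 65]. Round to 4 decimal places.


Min = 9, Max = 94
Range = 94 - 9 = 85
Scaled = (x - min) / (max - min)
= (94 - 9) / 85
= 85 / 85
= 1.0000

1.0000


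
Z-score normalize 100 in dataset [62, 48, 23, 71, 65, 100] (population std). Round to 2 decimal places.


Mean = (62 + 48 + 23 + 71 + 65 + 100) / 6 = 61.5
Variance = sum((x_i - mean)^2) / n = 541.5833
Std = sqrt(541.5833) = 23.2719
Z = (x - mean) / std
= (100 - 61.5) / 23.2719
= 38.5 / 23.2719
= 1.65

1.65


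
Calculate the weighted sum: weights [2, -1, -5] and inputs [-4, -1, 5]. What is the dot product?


Element-wise products:
2 * -4 = -8
-1 * -1 = 1
-5 * 5 = -25
Sum = -8 + 1 + -25
= -32

-32


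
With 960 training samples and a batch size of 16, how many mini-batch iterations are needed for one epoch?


Iterations per epoch = dataset_size / batch_size
= 960 / 16
= 60

60


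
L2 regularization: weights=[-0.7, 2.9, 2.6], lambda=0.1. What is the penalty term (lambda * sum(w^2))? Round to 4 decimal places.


Squaring each weight:
(-0.7)^2 = 0.49
2.9^2 = 8.41
2.6^2 = 6.76
Sum of squares = 15.66
Penalty = 0.1 * 15.66 = 1.5660

1.5660


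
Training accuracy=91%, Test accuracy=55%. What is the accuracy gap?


Gap = train_accuracy - test_accuracy
= 91 - 55
= 36%
This large gap strongly indicates overfitting.

36


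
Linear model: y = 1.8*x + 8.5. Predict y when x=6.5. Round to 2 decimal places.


y = 1.8 * 6.5 + (8.5)
= 11.7 + (8.5)
= 20.20

20.20


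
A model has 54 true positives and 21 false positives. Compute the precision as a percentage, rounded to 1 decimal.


Precision = TP / (TP + FP) * 100
= 54 / (54 + 21)
= 54 / 75
= 0.72
= 72.0%

72.0


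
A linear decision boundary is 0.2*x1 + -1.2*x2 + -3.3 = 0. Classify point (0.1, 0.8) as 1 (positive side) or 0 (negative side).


Compute 0.2 * 0.1 + -1.2 * 0.8 + -3.3
= 0.02 + -0.96 + -3.3
= -4.24
Since -4.24 < 0, the point is on the negative side.

0


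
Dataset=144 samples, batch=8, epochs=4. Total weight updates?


Iterations per epoch = 144 / 8 = 18
Total updates = iterations_per_epoch * epochs
= 18 * 4
= 72

72


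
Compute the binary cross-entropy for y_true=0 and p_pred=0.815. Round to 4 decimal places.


For y=0: Loss = -log(1-p)
= -log(1 - 0.815)
= -log(0.185)
= -(-1.6874)
= 1.6874

1.6874


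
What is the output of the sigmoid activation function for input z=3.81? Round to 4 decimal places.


sigmoid(z) = 1 / (1 + exp(-z))
exp(-(3.81)) = exp(-3.81) = 0.0221
1 + 0.0221 = 1.0221
1 / 1.0221 = 0.9783

0.9783


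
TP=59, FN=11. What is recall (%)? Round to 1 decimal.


Recall = TP / (TP + FN) * 100
= 59 / (59 + 11)
= 59 / 70
= 0.8429
= 84.3%

84.3


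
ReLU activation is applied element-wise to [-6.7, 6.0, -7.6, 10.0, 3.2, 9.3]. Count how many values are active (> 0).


ReLU(x) = max(0, x) for each element:
ReLU(-6.7) = 0
ReLU(6.0) = 6.0
ReLU(-7.6) = 0
ReLU(10.0) = 10.0
ReLU(3.2) = 3.2
ReLU(9.3) = 9.3
Active neurons (>0): 4

4


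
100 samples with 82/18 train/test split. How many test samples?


Train samples = 100 * 82% = 82
Test samples = 100 - 82
= 18

18


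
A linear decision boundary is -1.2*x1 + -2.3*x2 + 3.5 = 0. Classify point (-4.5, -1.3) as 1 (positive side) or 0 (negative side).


Compute -1.2 * -4.5 + -2.3 * -1.3 + 3.5
= 5.4 + 2.99 + 3.5
= 11.89
Since 11.89 >= 0, the point is on the positive side.

1


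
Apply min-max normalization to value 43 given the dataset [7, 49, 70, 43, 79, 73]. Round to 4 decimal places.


Min = 7, Max = 79
Range = 79 - 7 = 72
Scaled = (x - min) / (max - min)
= (43 - 7) / 72
= 36 / 72
= 0.5000

0.5000


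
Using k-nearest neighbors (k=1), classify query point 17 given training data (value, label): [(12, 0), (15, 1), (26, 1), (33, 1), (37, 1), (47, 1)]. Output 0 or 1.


Distances from query 17:
Point 15 (class 1): distance = 2
K=1 nearest neighbors: classes = [1]
Votes for class 1: 1 / 1
Majority vote => class 1

1


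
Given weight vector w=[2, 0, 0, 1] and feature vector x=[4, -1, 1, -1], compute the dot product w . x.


Element-wise products:
2 * 4 = 8
0 * -1 = 0
0 * 1 = 0
1 * -1 = -1
Sum = 8 + 0 + 0 + -1
= 7

7


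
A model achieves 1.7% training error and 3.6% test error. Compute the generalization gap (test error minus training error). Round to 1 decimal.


Generalization gap = test_error - train_error
= 3.6 - 1.7
= 1.9%
A small gap suggests good generalization.

1.9


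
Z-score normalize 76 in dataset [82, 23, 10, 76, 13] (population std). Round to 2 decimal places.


Mean = (82 + 23 + 10 + 76 + 13) / 5 = 40.8
Variance = sum((x_i - mean)^2) / n = 994.96
Std = sqrt(994.96) = 31.543
Z = (x - mean) / std
= (76 - 40.8) / 31.543
= 35.2 / 31.543
= 1.12

1.12


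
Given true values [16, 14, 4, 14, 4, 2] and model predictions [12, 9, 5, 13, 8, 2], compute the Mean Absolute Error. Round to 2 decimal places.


Absolute errors: [4, 5, 1, 1, 4, 0]
Sum of absolute errors = 15
MAE = 15 / 6 = 2.50

2.50


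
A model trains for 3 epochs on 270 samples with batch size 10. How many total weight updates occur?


Iterations per epoch = 270 / 10 = 27
Total updates = iterations_per_epoch * epochs
= 27 * 3
= 81

81


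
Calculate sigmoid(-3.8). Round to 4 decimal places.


sigmoid(z) = 1 / (1 + exp(-z))
exp(-(-3.8)) = exp(3.8) = 44.7012
1 + 44.7012 = 45.7012
1 / 45.7012 = 0.0219

0.0219


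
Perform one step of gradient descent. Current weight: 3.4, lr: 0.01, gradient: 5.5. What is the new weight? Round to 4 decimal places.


w_new = w_old - lr * gradient
= 3.4 - 0.01 * 5.5
= 3.4 - (0.055)
= 3.3450

3.3450


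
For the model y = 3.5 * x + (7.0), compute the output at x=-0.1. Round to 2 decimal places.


y = 3.5 * -0.1 + (7.0)
= -0.35 + (7.0)
= 6.65

6.65


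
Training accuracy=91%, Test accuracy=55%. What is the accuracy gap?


Gap = train_accuracy - test_accuracy
= 91 - 55
= 36%
This large gap strongly indicates overfitting.

36


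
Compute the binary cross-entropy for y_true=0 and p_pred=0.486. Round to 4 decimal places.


For y=0: Loss = -log(1-p)
= -log(1 - 0.486)
= -log(0.514)
= -(-0.6655)
= 0.6655

0.6655


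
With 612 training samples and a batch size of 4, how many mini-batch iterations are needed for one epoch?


Iterations per epoch = dataset_size / batch_size
= 612 / 4
= 153

153


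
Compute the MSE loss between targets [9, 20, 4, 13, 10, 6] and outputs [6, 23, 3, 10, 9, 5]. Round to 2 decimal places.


Differences: [3, -3, 1, 3, 1, 1]
Squared errors: [9, 9, 1, 9, 1, 1]
Sum of squared errors = 30
MSE = 30 / 6 = 5.00

5.00


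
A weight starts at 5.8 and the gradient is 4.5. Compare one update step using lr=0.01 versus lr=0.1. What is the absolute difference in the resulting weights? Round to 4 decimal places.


With lr=0.01: w_new = 5.8 - 0.01 * 4.5 = 5.755
With lr=0.1: w_new = 5.8 - 0.1 * 4.5 = 5.35
Absolute difference = |5.755 - 5.35|
= 0.4050

0.4050


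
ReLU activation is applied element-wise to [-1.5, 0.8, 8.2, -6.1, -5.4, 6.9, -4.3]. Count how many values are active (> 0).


ReLU(x) = max(0, x) for each element:
ReLU(-1.5) = 0
ReLU(0.8) = 0.8
ReLU(8.2) = 8.2
ReLU(-6.1) = 0
ReLU(-5.4) = 0
ReLU(6.9) = 6.9
ReLU(-4.3) = 0
Active neurons (>0): 3

3


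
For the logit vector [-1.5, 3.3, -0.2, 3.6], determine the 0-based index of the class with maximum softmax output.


Softmax is a monotonic transformation, so it preserves the argmax.
We need to find the index of the maximum logit.
Index 0: -1.5
Index 1: 3.3
Index 2: -0.2
Index 3: 3.6
Maximum logit = 3.6 at index 3

3


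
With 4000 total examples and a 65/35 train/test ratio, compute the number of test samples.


Train samples = 4000 * 65% = 2600
Test samples = 4000 - 2600
= 1400

1400


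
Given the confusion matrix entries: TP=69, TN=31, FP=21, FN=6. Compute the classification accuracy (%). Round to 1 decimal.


Accuracy = (TP + TN) / (TP + TN + FP + FN) * 100
= (69 + 31) / (69 + 31 + 21 + 6)
= 100 / 127
= 0.7874
= 78.7%

78.7


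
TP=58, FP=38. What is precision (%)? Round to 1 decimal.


Precision = TP / (TP + FP) * 100
= 58 / (58 + 38)
= 58 / 96
= 0.6042
= 60.4%

60.4


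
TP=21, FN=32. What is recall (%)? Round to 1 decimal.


Recall = TP / (TP + FN) * 100
= 21 / (21 + 32)
= 21 / 53
= 0.3962
= 39.6%

39.6


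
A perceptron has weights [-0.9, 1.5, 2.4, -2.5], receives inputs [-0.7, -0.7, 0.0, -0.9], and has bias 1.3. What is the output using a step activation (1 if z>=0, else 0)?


z = w . x + b
= -0.9*-0.7 + 1.5*-0.7 + 2.4*0.0 + -2.5*-0.9 + 1.3
= 0.63 + -1.05 + 0.0 + 2.25 + 1.3
= 1.83 + 1.3
= 3.13
Since z = 3.13 >= 0, output = 1

1


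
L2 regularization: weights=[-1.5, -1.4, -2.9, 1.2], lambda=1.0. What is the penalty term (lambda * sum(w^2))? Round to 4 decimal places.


Squaring each weight:
(-1.5)^2 = 2.25
(-1.4)^2 = 1.96
(-2.9)^2 = 8.41
1.2^2 = 1.44
Sum of squares = 14.06
Penalty = 1.0 * 14.06 = 14.0600

14.0600


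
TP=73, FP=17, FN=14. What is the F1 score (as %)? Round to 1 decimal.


Precision = TP / (TP + FP) = 73 / 90 = 0.8111
Recall = TP / (TP + FN) = 73 / 87 = 0.8391
F1 = 2 * P * R / (P + R)
= 2 * 0.8111 * 0.8391 / (0.8111 + 0.8391)
= 1.3612 / 1.6502
= 0.8249
As percentage: 82.5%

82.5


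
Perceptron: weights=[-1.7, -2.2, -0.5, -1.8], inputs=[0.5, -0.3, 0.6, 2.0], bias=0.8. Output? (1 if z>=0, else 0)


z = w . x + b
= -1.7*0.5 + -2.2*-0.3 + -0.5*0.6 + -1.8*2.0 + 0.8
= -0.85 + 0.66 + -0.3 + -3.6 + 0.8
= -4.09 + 0.8
= -3.29
Since z = -3.29 < 0, output = 0

0


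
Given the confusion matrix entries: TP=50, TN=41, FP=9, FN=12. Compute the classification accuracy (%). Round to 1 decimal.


Accuracy = (TP + TN) / (TP + TN + FP + FN) * 100
= (50 + 41) / (50 + 41 + 9 + 12)
= 91 / 112
= 0.8125
= 81.3%

81.3


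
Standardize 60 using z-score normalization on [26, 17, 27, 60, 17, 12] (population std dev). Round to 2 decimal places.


Mean = (26 + 17 + 27 + 60 + 17 + 12) / 6 = 26.5
Variance = sum((x_i - mean)^2) / n = 252.25
Std = sqrt(252.25) = 15.8824
Z = (x - mean) / std
= (60 - 26.5) / 15.8824
= 33.5 / 15.8824
= 2.11

2.11


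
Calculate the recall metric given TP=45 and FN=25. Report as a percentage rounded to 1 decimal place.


Recall = TP / (TP + FN) * 100
= 45 / (45 + 25)
= 45 / 70
= 0.6429
= 64.3%

64.3


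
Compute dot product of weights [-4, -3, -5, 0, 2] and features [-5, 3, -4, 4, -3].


Element-wise products:
-4 * -5 = 20
-3 * 3 = -9
-5 * -4 = 20
0 * 4 = 0
2 * -3 = -6
Sum = 20 + -9 + 20 + 0 + -6
= 25

25


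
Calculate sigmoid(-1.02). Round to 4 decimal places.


sigmoid(z) = 1 / (1 + exp(-z))
exp(-(-1.02)) = exp(1.02) = 2.7732
1 + 2.7732 = 3.7732
1 / 3.7732 = 0.2650

0.2650


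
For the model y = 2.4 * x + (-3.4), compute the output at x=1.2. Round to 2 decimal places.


y = 2.4 * 1.2 + (-3.4)
= 2.88 + (-3.4)
= -0.52

-0.52


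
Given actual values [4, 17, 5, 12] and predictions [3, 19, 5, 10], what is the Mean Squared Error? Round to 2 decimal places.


Differences: [1, -2, 0, 2]
Squared errors: [1, 4, 0, 4]
Sum of squared errors = 9
MSE = 9 / 4 = 2.25

2.25


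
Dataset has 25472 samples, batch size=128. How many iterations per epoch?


Iterations per epoch = dataset_size / batch_size
= 25472 / 128
= 199

199


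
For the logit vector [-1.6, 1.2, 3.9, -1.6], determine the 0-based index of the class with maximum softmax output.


Softmax is a monotonic transformation, so it preserves the argmax.
We need to find the index of the maximum logit.
Index 0: -1.6
Index 1: 1.2
Index 2: 3.9
Index 3: -1.6
Maximum logit = 3.9 at index 2

2


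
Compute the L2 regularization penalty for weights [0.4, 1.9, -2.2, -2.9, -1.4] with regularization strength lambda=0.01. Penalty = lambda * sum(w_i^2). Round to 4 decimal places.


Squaring each weight:
0.4^2 = 0.16
1.9^2 = 3.61
(-2.2)^2 = 4.84
(-2.9)^2 = 8.41
(-1.4)^2 = 1.96
Sum of squares = 18.98
Penalty = 0.01 * 18.98 = 0.1898

0.1898


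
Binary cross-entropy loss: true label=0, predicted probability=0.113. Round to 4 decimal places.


For y=0: Loss = -log(1-p)
= -log(1 - 0.113)
= -log(0.887)
= -(-0.1199)
= 0.1199

0.1199


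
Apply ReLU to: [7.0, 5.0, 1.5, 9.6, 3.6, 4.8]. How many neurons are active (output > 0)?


ReLU(x) = max(0, x) for each element:
ReLU(7.0) = 7.0
ReLU(5.0) = 5.0
ReLU(1.5) = 1.5
ReLU(9.6) = 9.6
ReLU(3.6) = 3.6
ReLU(4.8) = 4.8
Active neurons (>0): 6

6


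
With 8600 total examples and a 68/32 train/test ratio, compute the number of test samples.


Train samples = 8600 * 68% = 5848
Test samples = 8600 - 5848
= 2752

2752


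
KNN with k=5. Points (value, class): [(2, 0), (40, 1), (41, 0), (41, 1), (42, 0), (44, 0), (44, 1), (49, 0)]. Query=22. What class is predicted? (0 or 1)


Distances from query 22:
Point 40 (class 1): distance = 18
Point 41 (class 0): distance = 19
Point 41 (class 1): distance = 19
Point 2 (class 0): distance = 20
Point 42 (class 0): distance = 20
K=5 nearest neighbors: classes = [1, 0, 1, 0, 0]
Votes for class 1: 2 / 5
Majority vote => class 0

0


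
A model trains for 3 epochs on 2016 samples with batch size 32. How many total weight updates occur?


Iterations per epoch = 2016 / 32 = 63
Total updates = iterations_per_epoch * epochs
= 63 * 3
= 189

189


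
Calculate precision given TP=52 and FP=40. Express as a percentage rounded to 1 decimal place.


Precision = TP / (TP + FP) * 100
= 52 / (52 + 40)
= 52 / 92
= 0.5652
= 56.5%

56.5


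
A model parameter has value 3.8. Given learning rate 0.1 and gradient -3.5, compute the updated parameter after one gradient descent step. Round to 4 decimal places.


w_new = w_old - lr * gradient
= 3.8 - 0.1 * -3.5
= 3.8 - (-0.35)
= 4.1500

4.1500


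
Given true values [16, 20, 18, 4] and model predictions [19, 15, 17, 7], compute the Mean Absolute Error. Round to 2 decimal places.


Absolute errors: [3, 5, 1, 3]
Sum of absolute errors = 12
MAE = 12 / 4 = 3.00

3.00


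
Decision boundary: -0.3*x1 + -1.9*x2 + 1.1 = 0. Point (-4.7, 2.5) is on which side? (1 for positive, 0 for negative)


Compute -0.3 * -4.7 + -1.9 * 2.5 + 1.1
= 1.41 + -4.75 + 1.1
= -2.24
Since -2.24 < 0, the point is on the negative side.

0


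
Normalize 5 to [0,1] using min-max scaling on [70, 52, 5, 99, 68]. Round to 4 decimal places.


Min = 5, Max = 99
Range = 99 - 5 = 94
Scaled = (x - min) / (max - min)
= (5 - 5) / 94
= 0 / 94
= 0.0000

0.0000


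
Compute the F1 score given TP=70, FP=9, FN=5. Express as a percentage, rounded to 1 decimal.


Precision = TP / (TP + FP) = 70 / 79 = 0.8861
Recall = TP / (TP + FN) = 70 / 75 = 0.9333
F1 = 2 * P * R / (P + R)
= 2 * 0.8861 * 0.9333 / (0.8861 + 0.9333)
= 1.654 / 1.8194
= 0.9091
As percentage: 90.9%

90.9


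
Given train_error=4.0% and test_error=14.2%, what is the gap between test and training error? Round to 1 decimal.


Generalization gap = test_error - train_error
= 14.2 - 4.0
= 10.2%
A large gap suggests overfitting.

10.2


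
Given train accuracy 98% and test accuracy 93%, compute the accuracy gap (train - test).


Gap = train_accuracy - test_accuracy
= 98 - 93
= 5%
This moderate gap may indicate mild overfitting.

5


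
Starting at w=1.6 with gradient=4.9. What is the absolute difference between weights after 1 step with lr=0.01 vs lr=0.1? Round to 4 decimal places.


With lr=0.01: w_new = 1.6 - 0.01 * 4.9 = 1.551
With lr=0.1: w_new = 1.6 - 0.1 * 4.9 = 1.11
Absolute difference = |1.551 - 1.11|
= 0.4410

0.4410
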